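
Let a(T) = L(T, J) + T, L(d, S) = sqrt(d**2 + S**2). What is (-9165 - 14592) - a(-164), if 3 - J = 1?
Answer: -23593 - 10*sqrt(269) ≈ -23757.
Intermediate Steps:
J = 2 (J = 3 - 1*1 = 3 - 1 = 2)
L(d, S) = sqrt(S**2 + d**2)
a(T) = T + sqrt(4 + T**2) (a(T) = sqrt(2**2 + T**2) + T = sqrt(4 + T**2) + T = T + sqrt(4 + T**2))
(-9165 - 14592) - a(-164) = (-9165 - 14592) - (-164 + sqrt(4 + (-164)**2)) = -23757 - (-164 + sqrt(4 + 26896)) = -23757 - (-164 + sqrt(26900)) = -23757 - (-164 + 10*sqrt(269)) = -23757 + (164 - 10*sqrt(269)) = -23593 - 10*sqrt(269)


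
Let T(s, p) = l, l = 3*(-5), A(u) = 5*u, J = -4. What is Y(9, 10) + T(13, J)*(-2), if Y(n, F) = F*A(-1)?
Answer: -20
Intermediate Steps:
l = -15
T(s, p) = -15
Y(n, F) = -5*F (Y(n, F) = F*(5*(-1)) = F*(-5) = -5*F)
Y(9, 10) + T(13, J)*(-2) = -5*10 - 15*(-2) = -50 + 30 = -20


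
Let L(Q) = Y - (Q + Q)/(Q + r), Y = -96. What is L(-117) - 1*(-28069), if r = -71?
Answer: 2629345/94 ≈ 27972.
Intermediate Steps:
L(Q) = -96 - 2*Q/(-71 + Q) (L(Q) = -96 - (Q + Q)/(Q - 71) = -96 - 2*Q/(-71 + Q))
L(-117) - 1*(-28069) = 2*(3408 - 49*(-117))/(-71 - 117) - 1*(-28069) = 2*(3408 + 5733)/(-188) + 28069 = 2*(-1/188)*9141 + 28069 = -9141/94 + 28069 = 2629345/94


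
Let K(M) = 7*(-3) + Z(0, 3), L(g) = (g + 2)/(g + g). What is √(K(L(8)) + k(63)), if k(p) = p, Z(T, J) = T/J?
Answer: √42 ≈ 6.4807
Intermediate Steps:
L(g) = (2 + g)/(2*g) (L(g) = (2 + g)/((2*g)) = (2 + g)*(1/(2*g)) = (2 + g)/(2*g))
K(M) = -21 (K(M) = 7*(-3) + 0/3 = -21 + 0*(⅓) = -21 + 0 = -21)
√(K(L(8)) + k(63)) = √(-21 + 63) = √42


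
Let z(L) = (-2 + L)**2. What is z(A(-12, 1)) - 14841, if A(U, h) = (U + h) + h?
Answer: -14697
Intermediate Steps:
A(U, h) = U + 2*h
z(A(-12, 1)) - 14841 = (-2 + (-12 + 2*1))**2 - 14841 = (-2 + (-12 + 2))**2 - 14841 = (-2 - 10)**2 - 14841 = (-12)**2 - 14841 = 144 - 14841 = -14697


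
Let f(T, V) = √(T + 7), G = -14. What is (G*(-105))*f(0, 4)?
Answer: 1470*√7 ≈ 3889.3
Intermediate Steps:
f(T, V) = √(7 + T)
(G*(-105))*f(0, 4) = (-14*(-105))*√(7 + 0) = 1470*√7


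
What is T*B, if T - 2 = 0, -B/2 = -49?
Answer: 196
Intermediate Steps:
B = 98 (B = -2*(-49) = 98)
T = 2 (T = 2 + 0 = 2)
T*B = 2*98 = 196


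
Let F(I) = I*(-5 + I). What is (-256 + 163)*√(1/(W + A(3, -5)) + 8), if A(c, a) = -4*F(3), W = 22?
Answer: -279*√1886/46 ≈ -263.40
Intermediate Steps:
A(c, a) = 24 (A(c, a) = -12*(-5 + 3) = -12*(-2) = -4*(-6) = 24)
(-256 + 163)*√(1/(W + A(3, -5)) + 8) = (-256 + 163)*√(1/(22 + 24) + 8) = -93*√(1/46 + 8) = -279*√1886/46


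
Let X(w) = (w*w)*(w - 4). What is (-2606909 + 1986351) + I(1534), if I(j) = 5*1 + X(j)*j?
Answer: 5522903574567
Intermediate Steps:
X(w) = w²*(-4 + w)
I(j) = 5 + j³*(-4 + j) (I(j) = 5*1 + (j²*(-4 + j))*j = 5 + j³*(-4 + j))
(-2606909 + 1986351) + I(1534) = (-2606909 + 1986351) + (5 + 1534³*(-4 + 1534)) = -620558 + (5 + 3609741304*1530) = -620558 + (5 + 5522904195120) = -620558 + 5522904195125 = 5522903574567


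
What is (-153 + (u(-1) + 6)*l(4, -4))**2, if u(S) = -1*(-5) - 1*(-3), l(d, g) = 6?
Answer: 4761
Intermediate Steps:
u(S) = 8 (u(S) = 5 + 3 = 8)
(-153 + (u(-1) + 6)*l(4, -4))**2 = (-153 + (8 + 6)*6)**2 = (-153 + 14*6)**2 = (-153 + 84)**2 = (-69)**2 = 4761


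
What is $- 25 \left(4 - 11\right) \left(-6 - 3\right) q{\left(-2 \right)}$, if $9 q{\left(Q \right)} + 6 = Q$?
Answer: $1400$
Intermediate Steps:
$q{\left(Q \right)} = - \frac{2}{3} + \frac{Q}{9}$
$- 25 \left(4 - 11\right) \left(-6 - 3\right) q{\left(-2 \right)} = - 25 \left(4 - 11\right) \left(-6 - 3\right) \left(- \frac{2}{3} + \frac{1}{9} \left(-2\right)\right) = - 25 \left(\left(-7\right) \left(-9\right)\right) \left(- \frac{2}{3} - \frac{2}{9}\right) = \left(-25\right) 63 \left(- \frac{8}{9}\right) = \left(-1575\right) \left(- \frac{8}{9}\right) = 1400$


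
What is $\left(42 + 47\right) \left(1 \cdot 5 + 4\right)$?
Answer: $801$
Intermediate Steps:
$\left(42 + 47\right) \left(1 \cdot 5 + 4\right) = 89 \left(5 + 4\right) = 89 \cdot 9 = 801$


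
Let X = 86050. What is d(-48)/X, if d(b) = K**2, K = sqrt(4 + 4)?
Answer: 4/43025 ≈ 9.2969e-5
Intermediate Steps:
K = 2*sqrt(2) (K = sqrt(8) = 2*sqrt(2) ≈ 2.8284)
d(b) = 8 (d(b) = (2*sqrt(2))**2 = 8)
d(-48)/X = 8/86050 = 8*(1/86050) = 4/43025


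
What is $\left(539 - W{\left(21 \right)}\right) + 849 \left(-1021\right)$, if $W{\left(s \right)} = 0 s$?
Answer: $-866290$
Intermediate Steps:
$W{\left(s \right)} = 0$
$\left(539 - W{\left(21 \right)}\right) + 849 \left(-1021\right) = \left(539 - 0\right) + 849 \left(-1021\right) = \left(539 + 0\right) - 866829 = 539 - 866829 = -866290$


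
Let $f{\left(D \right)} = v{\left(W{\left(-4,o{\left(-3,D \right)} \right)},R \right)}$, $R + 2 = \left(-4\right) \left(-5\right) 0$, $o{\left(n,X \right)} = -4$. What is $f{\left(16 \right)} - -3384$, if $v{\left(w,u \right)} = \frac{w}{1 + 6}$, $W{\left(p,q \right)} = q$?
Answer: $\frac{23684}{7} \approx 3383.4$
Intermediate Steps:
$R = -2$ ($R = -2 + \left(-4\right) \left(-5\right) 0 = -2 + 20 \cdot 0 = -2 + 0 = -2$)
$v{\left(w,u \right)} = \frac{w}{7}$
$f{\left(D \right)} = - \frac{4}{7}$ ($f{\left(D \right)} = \frac{1}{7} \left(-4\right) = - \frac{4}{7}$)
$f{\left(16 \right)} - -3384 = - \frac{4}{7} - -3384 = - \frac{4}{7} + 3384 = \frac{23684}{7}$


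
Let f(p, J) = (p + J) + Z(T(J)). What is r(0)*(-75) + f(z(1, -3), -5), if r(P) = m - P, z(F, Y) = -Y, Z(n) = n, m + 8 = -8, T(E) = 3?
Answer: 1201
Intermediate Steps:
m = -16 (m = -8 - 8 = -16)
r(P) = -16 - P
f(p, J) = 3 + J + p (f(p, J) = (p + J) + 3 = (J + p) + 3 = 3 + J + p)
r(0)*(-75) + f(z(1, -3), -5) = (-16 - 1*0)*(-75) + (3 - 5 - 1*(-3)) = (-16 + 0)*(-75) + (3 - 5 + 3) = -16*(-75) + 1 = 1200 + 1 = 1201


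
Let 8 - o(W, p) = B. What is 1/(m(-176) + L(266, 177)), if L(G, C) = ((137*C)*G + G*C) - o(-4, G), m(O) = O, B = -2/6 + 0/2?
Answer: 3/19491395 ≈ 1.5391e-7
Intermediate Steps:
B = -1/3 (B = -2*1/6 + 0*(1/2) = -1/3 + 0 = -1/3 ≈ -0.33333)
o(W, p) = 25/3 (o(W, p) = 8 - 1*(-1/3) = 8 + 1/3 = 25/3)
L(G, C) = -25/3 + 138*C*G (L(G, C) = ((137*C)*G + G*C) - 1*25/3 = (137*C*G + C*G) - 25/3 = 138*C*G - 25/3 = -25/3 + 138*C*G)
1/(m(-176) + L(266, 177)) = 1/(-176 + (-25/3 + 138*177*266)) = 1/(-176 + (-25/3 + 6497316)) = 1/(-176 + 19491923/3) = 1/(19491395/3) = 3/19491395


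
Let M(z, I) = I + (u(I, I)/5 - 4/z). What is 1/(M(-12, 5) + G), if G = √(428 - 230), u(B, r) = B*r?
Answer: -93/821 + 27*√22/821 ≈ 0.040976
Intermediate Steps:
G = 3*√22 (G = √198 = 3*√22 ≈ 14.071)
M(z, I) = I - 4/z + I²/5 (M(z, I) = I + ((I*I)/5 - 4/z) = I + (I²*(⅕) - 4/z) = I + (I²/5 - 4/z) = I + (-4/z + I²/5) = I - 4/z + I²/5)
1/(M(-12, 5) + G) = 1/((5 - 4/(-12) + (⅕)*5²) + 3*√22) = 1/((5 - 4*(-1/12) + (⅕)*25) + 3*√22) = 1/((5 + ⅓ + 5) + 3*√22) = 1/(31/3 + 3*√22)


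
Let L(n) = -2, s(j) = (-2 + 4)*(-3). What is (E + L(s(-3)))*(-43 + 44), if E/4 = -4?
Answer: -18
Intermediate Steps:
E = -16 (E = 4*(-4) = -16)
s(j) = -6 (s(j) = 2*(-3) = -6)
(E + L(s(-3)))*(-43 + 44) = (-16 - 2)*(-43 + 44) = -18*1 = -18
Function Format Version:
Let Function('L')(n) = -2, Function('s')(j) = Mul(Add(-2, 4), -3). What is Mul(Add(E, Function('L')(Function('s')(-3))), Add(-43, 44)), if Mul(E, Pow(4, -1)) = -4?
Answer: -18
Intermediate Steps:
E = -16 (E = Mul(4, -4) = -16)
Function('s')(j) = -6 (Function('s')(j) = Mul(2, -3) = -6)
Mul(Add(E, Function('L')(Function('s')(-3))), Add(-43, 44)) = Mul(Add(-16, -2), Add(-43, 44)) = Mul(-18, 1) = -18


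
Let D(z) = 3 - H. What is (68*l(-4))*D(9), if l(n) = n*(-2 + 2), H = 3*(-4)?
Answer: 0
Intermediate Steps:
H = -12
l(n) = 0 (l(n) = n*0 = 0)
D(z) = 15 (D(z) = 3 - 1*(-12) = 3 + 12 = 15)
(68*l(-4))*D(9) = (68*0)*15 = 0*15 = 0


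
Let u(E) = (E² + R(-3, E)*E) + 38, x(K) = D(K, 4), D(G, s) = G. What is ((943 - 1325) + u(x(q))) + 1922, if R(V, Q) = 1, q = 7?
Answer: 1634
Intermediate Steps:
x(K) = K
u(E) = 38 + E + E² (u(E) = (E² + 1*E) + 38 = (E² + E) + 38 = (E + E²) + 38 = 38 + E + E²)
((943 - 1325) + u(x(q))) + 1922 = ((943 - 1325) + (38 + 7 + 7²)) + 1922 = (-382 + (38 + 7 + 49)) + 1922 = (-382 + 94) + 1922 = -288 + 1922 = 1634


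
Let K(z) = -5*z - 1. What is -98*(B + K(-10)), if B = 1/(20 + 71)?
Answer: -62440/13 ≈ -4803.1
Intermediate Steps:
K(z) = -1 - 5*z
B = 1/91 ≈ 0.010989
-98*(B + K(-10)) = -98*(1/91 + (-1 - 5*(-10))) = -98*(1/91 + (-1 + 50)) = -98*(1/91 + 49) = -98*4460/91 = -62440/13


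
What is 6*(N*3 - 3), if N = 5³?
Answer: 2232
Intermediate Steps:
N = 125
6*(N*3 - 3) = 6*(125*3 - 3) = 6*(375 - 3) = 6*372 = 2232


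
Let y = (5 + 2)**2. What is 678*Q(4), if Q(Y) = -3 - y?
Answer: -35256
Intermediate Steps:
y = 49 (y = 7**2 = 49)
Q(Y) = -52 (Q(Y) = -3 - 1*49 = -3 - 49 = -52)
678*Q(4) = 678*(-52) = -35256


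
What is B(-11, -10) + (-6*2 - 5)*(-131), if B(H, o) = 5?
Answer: 2232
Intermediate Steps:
B(-11, -10) + (-6*2 - 5)*(-131) = 5 + (-6*2 - 5)*(-131) = 5 + (-12 - 5)*(-131) = 5 - 17*(-131) = 5 + 2227 = 2232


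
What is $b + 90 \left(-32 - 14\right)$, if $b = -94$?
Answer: $-4234$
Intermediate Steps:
$b + 90 \left(-32 - 14\right) = -94 + 90 \left(-32 - 14\right) = -94 + 90 \left(-46\right) = -94 - 4140 = -4234$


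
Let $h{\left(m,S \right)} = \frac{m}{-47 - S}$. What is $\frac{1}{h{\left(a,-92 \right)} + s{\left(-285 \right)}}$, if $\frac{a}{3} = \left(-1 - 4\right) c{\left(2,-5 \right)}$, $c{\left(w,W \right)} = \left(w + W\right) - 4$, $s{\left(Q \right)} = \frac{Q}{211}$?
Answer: $\frac{633}{622} \approx 1.0177$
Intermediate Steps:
$s{\left(Q \right)} = \frac{Q}{211}$ ($s{\left(Q \right)} = Q \frac{1}{211} = \frac{Q}{211}$)
$c{\left(w,W \right)} = -4 + W + w$ ($c{\left(w,W \right)} = \left(W + w\right) - 4 = -4 + W + w$)
$a = 105$ ($a = 3 \left(-1 - 4\right) \left(-4 - 5 + 2\right) = 3 \left(\left(-5\right) \left(-7\right)\right) = 3 \cdot 35 = 105$)
$\frac{1}{h{\left(a,-92 \right)} + s{\left(-285 \right)}} = \frac{1}{\left(-1\right) 105 \frac{1}{47 - 92} + \frac{1}{211} \left(-285\right)} = \frac{1}{\left(-1\right) 105 \frac{1}{-45} - \frac{285}{211}} = \frac{1}{\left(-1\right) 105 \left(- \frac{1}{45}\right) - \frac{285}{211}} = \frac{1}{\frac{7}{3} - \frac{285}{211}} = \frac{1}{\frac{622}{633}} = \frac{633}{622}$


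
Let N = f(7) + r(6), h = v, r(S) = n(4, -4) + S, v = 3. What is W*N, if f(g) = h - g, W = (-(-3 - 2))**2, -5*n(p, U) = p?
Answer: 30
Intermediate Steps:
n(p, U) = -p/5
r(S) = -4/5 + S (r(S) = -1/5*4 + S = -4/5 + S)
h = 3
W = 25 (W = (-1*(-5))**2 = 5**2 = 25)
f(g) = 3 - g
N = 6/5 (N = (3 - 1*7) + (-4/5 + 6) = (3 - 7) + 26/5 = -4 + 26/5 = 6/5 ≈ 1.2000)
W*N = 25*(6/5) = 30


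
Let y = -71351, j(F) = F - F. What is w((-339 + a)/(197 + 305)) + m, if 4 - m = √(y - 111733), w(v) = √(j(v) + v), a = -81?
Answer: 4 - 2*I*√45771 + I*√52710/251 ≈ 4.0 - 426.97*I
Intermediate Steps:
j(F) = 0
w(v) = √v (w(v) = √(0 + v) = √v)
m = 4 - 2*I*√45771 (m = 4 - √(-71351 - 111733) = 4 - √(-183084) = 4 - 2*I*√45771 ≈ 4.0 - 427.88*I)
w((-339 + a)/(197 + 305)) + m = √((-339 - 81)/(197 + 305)) + (4 - 2*I*√45771) = √(-420/502) + (4 - 2*I*√45771) = √(-420*1/502) + (4 - 2*I*√45771) = √(-210/251) + (4 - 2*I*√45771) = I*√52710/251 + (4 - 2*I*√45771) = 4 - 2*I*√45771 + I*√52710/251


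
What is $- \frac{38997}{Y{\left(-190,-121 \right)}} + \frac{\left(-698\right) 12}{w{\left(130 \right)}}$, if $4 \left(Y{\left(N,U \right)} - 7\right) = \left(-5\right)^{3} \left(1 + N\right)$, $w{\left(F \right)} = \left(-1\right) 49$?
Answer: $\frac{27210588}{165571} \approx 164.34$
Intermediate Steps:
$w{\left(F \right)} = -49$
$Y{\left(N,U \right)} = - \frac{97}{4} - \frac{125 N}{4}$ ($Y{\left(N,U \right)} = 7 + \frac{\left(-5\right)^{3} \left(1 + N\right)}{4} = 7 + \frac{\left(-125\right) \left(1 + N\right)}{4} = 7 + \frac{-125 - 125 N}{4} = 7 - \left(\frac{125}{4} + \frac{125 N}{4}\right) = - \frac{97}{4} - \frac{125 N}{4}$)
$- \frac{38997}{Y{\left(-190,-121 \right)}} + \frac{\left(-698\right) 12}{w{\left(130 \right)}} = - \frac{38997}{- \frac{97}{4} - - \frac{11875}{2}} + \frac{\left(-698\right) 12}{-49} = - \frac{38997}{- \frac{97}{4} + \frac{11875}{2}} - - \frac{8376}{49} = - \frac{38997}{\frac{23653}{4}} + \frac{8376}{49} = \left(-38997\right) \frac{4}{23653} + \frac{8376}{49} = - \frac{22284}{3379} + \frac{8376}{49} = \frac{27210588}{165571}$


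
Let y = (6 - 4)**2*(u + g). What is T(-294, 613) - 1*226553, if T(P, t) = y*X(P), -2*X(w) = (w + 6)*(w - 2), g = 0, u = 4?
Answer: -908537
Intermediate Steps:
X(w) = -(-2 + w)*(6 + w)/2 (X(w) = -(w + 6)*(w - 2)/2 = -(6 + w)*(-2 + w)/2 = -(-2 + w)*(6 + w)/2)
y = 16 (y = (6 - 4)**2*(4 + 0) = 2**2*4 = 4*4 = 16)
T(P, t) = 96 - 32*P - 8*P**2 (T(P, t) = 16*(6 - 2*P - P**2/2) = 96 - 32*P - 8*P**2)
T(-294, 613) - 1*226553 = (96 - 32*(-294) - 8*(-294)**2) - 1*226553 = (96 + 9408 - 8*86436) - 226553 = (96 + 9408 - 691488) - 226553 = -681984 - 226553 = -908537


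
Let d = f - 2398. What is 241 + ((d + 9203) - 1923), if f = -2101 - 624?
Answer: 2398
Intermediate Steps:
f = -2725
d = -5123 (d = -2725 - 2398 = -5123)
241 + ((d + 9203) - 1923) = 241 + ((-5123 + 9203) - 1923) = 241 + (4080 - 1923) = 241 + 2157 = 2398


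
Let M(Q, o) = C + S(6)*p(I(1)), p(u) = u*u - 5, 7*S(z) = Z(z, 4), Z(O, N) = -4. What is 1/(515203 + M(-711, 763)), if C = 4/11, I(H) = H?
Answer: 77/39670835 ≈ 1.9410e-6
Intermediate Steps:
S(z) = -4/7 (S(z) = (1/7)*(-4) = -4/7)
C = 4/11 (C = 4*(1/11) = 4/11 ≈ 0.36364)
p(u) = -5 + u**2 (p(u) = u**2 - 5 = -5 + u**2)
M(Q, o) = 204/77 (M(Q, o) = 4/11 - 4*(-5 + 1**2)/7 = 4/11 - 4*(-5 + 1)/7 = 4/11 - 4/7*(-4) = 4/11 + 16/7 = 204/77)
1/(515203 + M(-711, 763)) = 1/(515203 + 204/77) = 1/(39670835/77) = 77/39670835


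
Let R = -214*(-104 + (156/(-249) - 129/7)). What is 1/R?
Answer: 581/15299930 ≈ 3.7974e-5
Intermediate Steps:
R = 15299930/581 (R = -214*(-104 + (156*(-1/249) - 129*⅐)) = -214*(-104 + (-52/83 - 129/7)) = -214*(-104 - 11071/581) = -214*(-71495/581) = 15299930/581 ≈ 26334.)
1/R = 1/(15299930/581) = 581/15299930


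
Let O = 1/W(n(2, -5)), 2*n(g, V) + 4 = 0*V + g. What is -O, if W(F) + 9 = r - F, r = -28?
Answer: 1/36 ≈ 0.027778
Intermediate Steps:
n(g, V) = -2 + g/2 (n(g, V) = -2 + (0*V + g)/2 = -2 + (0 + g)/2 = -2 + g/2)
W(F) = -37 - F (W(F) = -9 + (-28 - F) = -37 - F)
O = -1/36 (O = 1/(-37 - (-2 + (½)*2)) = 1/(-37 - (-2 + 1)) = 1/(-37 - 1*(-1)) = 1/(-37 + 1) = 1/(-36) = -1/36 ≈ -0.027778)
-O = -1*(-1/36) = 1/36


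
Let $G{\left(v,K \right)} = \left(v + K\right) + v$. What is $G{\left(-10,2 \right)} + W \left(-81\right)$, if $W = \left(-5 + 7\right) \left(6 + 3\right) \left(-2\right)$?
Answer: $2898$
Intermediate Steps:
$G{\left(v,K \right)} = K + 2 v$ ($G{\left(v,K \right)} = \left(K + v\right) + v = K + 2 v$)
$W = -36$ ($W = 2 \cdot 9 \left(-2\right) = 18 \left(-2\right) = -36$)
$G{\left(-10,2 \right)} + W \left(-81\right) = \left(2 + 2 \left(-10\right)\right) - -2916 = \left(2 - 20\right) + 2916 = -18 + 2916 = 2898$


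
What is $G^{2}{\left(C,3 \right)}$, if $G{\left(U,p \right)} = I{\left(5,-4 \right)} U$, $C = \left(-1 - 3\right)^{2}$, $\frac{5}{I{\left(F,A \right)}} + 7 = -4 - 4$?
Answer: $\frac{256}{9} \approx 28.444$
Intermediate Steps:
$I{\left(F,A \right)} = - \frac{1}{3}$ ($I{\left(F,A \right)} = \frac{5}{-7 - 8} = \frac{5}{-15} = 5 \left(- \frac{1}{15}\right) = - \frac{1}{3}$)
$C = 16$ ($C = \left(-4\right)^{2} = 16$)
$G{\left(U,p \right)} = - \frac{U}{3}$
$G^{2}{\left(C,3 \right)} = \left(\left(- \frac{1}{3}\right) 16\right)^{2} = \left(- \frac{16}{3}\right)^{2} = \frac{256}{9}$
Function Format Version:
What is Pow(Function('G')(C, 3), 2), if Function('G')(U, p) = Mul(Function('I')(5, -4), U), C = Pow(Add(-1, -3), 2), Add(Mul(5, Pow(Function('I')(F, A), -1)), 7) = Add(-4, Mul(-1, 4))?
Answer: Rational(256, 9) ≈ 28.444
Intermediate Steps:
Function('I')(F, A) = Rational(-1, 3) (Function('I')(F, A) = Mul(5, Pow(Add(-7, Add(-4, Mul(-1, 4))), -1)) = Mul(5, Pow(Add(-7, Add(-4, -4)), -1)) = Mul(5, Pow(Add(-7, -8), -1)) = Mul(5, Pow(-15, -1)) = Mul(5, Rational(-1, 15)) = Rational(-1, 3))
C = 16 (C = Pow(-4, 2) = 16)
Function('G')(U, p) = Mul(Rational(-1, 3), U)
Pow(Function('G')(C, 3), 2) = Pow(Mul(Rational(-1, 3), 16), 2) = Pow(Rational(-16, 3), 2) = Rational(256, 9)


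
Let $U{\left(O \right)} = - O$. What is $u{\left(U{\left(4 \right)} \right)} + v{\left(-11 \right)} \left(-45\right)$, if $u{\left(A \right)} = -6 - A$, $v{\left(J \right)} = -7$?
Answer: $313$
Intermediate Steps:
$u{\left(U{\left(4 \right)} \right)} + v{\left(-11 \right)} \left(-45\right) = \left(-6 - \left(-1\right) 4\right) - -315 = \left(-6 - -4\right) + 315 = \left(-6 + 4\right) + 315 = -2 + 315 = 313$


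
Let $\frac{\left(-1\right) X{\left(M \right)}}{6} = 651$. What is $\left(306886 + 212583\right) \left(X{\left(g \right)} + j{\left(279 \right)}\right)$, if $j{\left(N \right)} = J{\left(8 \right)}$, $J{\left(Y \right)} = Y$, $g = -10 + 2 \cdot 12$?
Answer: $-2024890162$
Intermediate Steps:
$g = 14$ ($g = -10 + 24 = 14$)
$X{\left(M \right)} = -3906$ ($X{\left(M \right)} = \left(-6\right) 651 = -3906$)
$j{\left(N \right)} = 8$
$\left(306886 + 212583\right) \left(X{\left(g \right)} + j{\left(279 \right)}\right) = \left(306886 + 212583\right) \left(-3906 + 8\right) = 519469 \left(-3898\right) = -2024890162$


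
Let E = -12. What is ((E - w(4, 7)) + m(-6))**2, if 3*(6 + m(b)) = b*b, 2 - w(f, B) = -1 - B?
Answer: 256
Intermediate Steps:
w(f, B) = 3 + B (w(f, B) = 2 - (-1 - B) = 2 + (1 + B) = 3 + B)
m(b) = -6 + b**2/3 (m(b) = -6 + (b*b)/3 = -6 + b**2/3)
((E - w(4, 7)) + m(-6))**2 = ((-12 - (3 + 7)) + (-6 + (1/3)*(-6)**2))**2 = ((-12 - 1*10) + (-6 + (1/3)*36))**2 = ((-12 - 10) + (-6 + 12))**2 = (-22 + 6)**2 = (-16)**2 = 256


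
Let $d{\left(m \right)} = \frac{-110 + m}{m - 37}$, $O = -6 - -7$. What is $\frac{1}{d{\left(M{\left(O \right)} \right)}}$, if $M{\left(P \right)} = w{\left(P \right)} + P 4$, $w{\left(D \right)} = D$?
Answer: $\frac{32}{105} \approx 0.30476$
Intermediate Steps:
$O = 1$ ($O = -6 + 7 = 1$)
$M{\left(P \right)} = 5 P$ ($M{\left(P \right)} = P + P 4 = P + 4 P = 5 P$)
$d{\left(m \right)} = \frac{-110 + m}{-37 + m}$
$\frac{1}{d{\left(M{\left(O \right)} \right)}} = \frac{1}{\frac{1}{-37 + 5 \cdot 1} \left(-110 + 5 \cdot 1\right)} = \frac{1}{\frac{1}{-37 + 5} \left(-110 + 5\right)} = \frac{1}{\frac{1}{-32} \left(-105\right)} = \frac{1}{\left(- \frac{1}{32}\right) \left(-105\right)} = \frac{1}{\frac{105}{32}} = \frac{32}{105}$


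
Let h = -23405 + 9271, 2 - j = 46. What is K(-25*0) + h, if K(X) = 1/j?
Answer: -621897/44 ≈ -14134.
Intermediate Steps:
j = -44 (j = 2 - 1*46 = 2 - 46 = -44)
K(X) = -1/44 (K(X) = 1/(-44) = -1/44)
h = -14134
K(-25*0) + h = -1/44 - 14134 = -621897/44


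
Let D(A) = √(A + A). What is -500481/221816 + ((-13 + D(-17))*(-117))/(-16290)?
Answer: -471678757/200743480 + 13*I*√34/1810 ≈ -2.3497 + 0.04188*I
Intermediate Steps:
D(A) = √2*√A (D(A) = √(2*A) = √2*√A)
-500481/221816 + ((-13 + D(-17))*(-117))/(-16290) = -500481/221816 + ((-13 + √2*√(-17))*(-117))/(-16290) = -500481*1/221816 + ((-13 + √2*(I*√17))*(-117))*(-1/16290) = -500481/221816 + ((-13 + I*√34)*(-117))*(-1/16290) = -500481/221816 + (1521 - 117*I*√34)*(-1/16290) = -500481/221816 + (-169/1810 + 13*I*√34/1810) = -471678757/200743480 + 13*I*√34/1810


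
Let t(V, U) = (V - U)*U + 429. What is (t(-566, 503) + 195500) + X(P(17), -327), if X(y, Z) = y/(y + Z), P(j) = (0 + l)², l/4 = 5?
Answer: -24949394/73 ≈ -3.4177e+5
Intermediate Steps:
l = 20 (l = 4*5 = 20)
t(V, U) = 429 + U*(V - U) (t(V, U) = U*(V - U) + 429 = 429 + U*(V - U))
P(j) = 400 (P(j) = (0 + 20)² = 20² = 400)
X(y, Z) = y/(Z + y)
(t(-566, 503) + 195500) + X(P(17), -327) = ((429 - 1*503² + 503*(-566)) + 195500) + 400/(-327 + 400) = ((429 - 1*253009 - 284698) + 195500) + 400/73 = ((429 - 253009 - 284698) + 195500) + 400*(1/73) = (-537278 + 195500) + 400/73 = -341778 + 400/73 = -24949394/73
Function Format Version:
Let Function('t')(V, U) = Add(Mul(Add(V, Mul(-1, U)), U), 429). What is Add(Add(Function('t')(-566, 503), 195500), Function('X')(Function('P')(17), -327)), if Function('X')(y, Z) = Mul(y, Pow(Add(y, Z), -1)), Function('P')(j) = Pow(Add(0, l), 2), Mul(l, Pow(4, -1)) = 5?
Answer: Rational(-24949394, 73) ≈ -3.4177e+5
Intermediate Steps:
l = 20 (l = Mul(4, 5) = 20)
Function('t')(V, U) = Add(429, Mul(U, Add(V, Mul(-1, U)))) (Function('t')(V, U) = Add(Mul(U, Add(V, Mul(-1, U))), 429) = Add(429, Mul(U, Add(V, Mul(-1, U)))))
Function('P')(j) = 400 (Function('P')(j) = Pow(Add(0, 20), 2) = Pow(20, 2) = 400)
Function('X')(y, Z) = Mul(y, Pow(Add(Z, y), -1))
Add(Add(Function('t')(-566, 503), 195500), Function('X')(Function('P')(17), -327)) = Add(Add(Add(429, Mul(-1, Pow(503, 2)), Mul(503, -566)), 195500), Mul(400, Pow(Add(-327, 400), -1))) = Add(Add(Add(429, Mul(-1, 253009), -284698), 195500), Mul(400, Pow(73, -1))) = Add(Add(Add(429, -253009, -284698), 195500), Mul(400, Rational(1, 73))) = Add(Add(-537278, 195500), Rational(400, 73)) = Add(-341778, Rational(400, 73)) = Rational(-24949394, 73)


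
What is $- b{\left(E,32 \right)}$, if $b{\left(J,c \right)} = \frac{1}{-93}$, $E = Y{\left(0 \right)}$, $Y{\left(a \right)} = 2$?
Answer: $\frac{1}{93} \approx 0.010753$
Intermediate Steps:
$E = 2$
$b{\left(J,c \right)} = - \frac{1}{93}$
$- b{\left(E,32 \right)} = \left(-1\right) \left(- \frac{1}{93}\right) = \frac{1}{93}$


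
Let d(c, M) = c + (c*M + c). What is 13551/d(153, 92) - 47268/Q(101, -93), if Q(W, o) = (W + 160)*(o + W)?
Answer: -1508134/69513 ≈ -21.696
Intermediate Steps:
Q(W, o) = (160 + W)*(W + o)
d(c, M) = 2*c + M*c (d(c, M) = c + (M*c + c) = c + (c + M*c) = 2*c + M*c)
13551/d(153, 92) - 47268/Q(101, -93) = 13551/((153*(2 + 92))) - 47268/(101² + 160*101 + 160*(-93) + 101*(-93)) = 13551/((153*94)) - 47268/(10201 + 16160 - 14880 - 9393) = 13551/14382 - 47268/2088 = 13551*(1/14382) - 47268*1/2088 = 4517/4794 - 1313/58 = -1508134/69513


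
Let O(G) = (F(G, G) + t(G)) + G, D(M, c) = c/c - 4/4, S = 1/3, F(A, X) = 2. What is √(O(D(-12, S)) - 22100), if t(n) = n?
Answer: I*√22098 ≈ 148.65*I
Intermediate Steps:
S = ⅓ ≈ 0.33333
D(M, c) = 0 (D(M, c) = 1 - 4*¼ = 1 - 1 = 0)
O(G) = 2 + 2*G (O(G) = (2 + G) + G = 2 + 2*G)
√(O(D(-12, S)) - 22100) = √((2 + 2*0) - 22100) = √((2 + 0) - 22100) = √(2 - 22100) = √(-22098) = I*√22098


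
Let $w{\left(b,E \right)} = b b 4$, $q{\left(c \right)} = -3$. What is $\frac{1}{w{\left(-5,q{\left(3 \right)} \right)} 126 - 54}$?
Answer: $\frac{1}{12546} \approx 7.9707 \cdot 10^{-5}$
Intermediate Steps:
$w{\left(b,E \right)} = 4 b^{2}$ ($w{\left(b,E \right)} = b^{2} \cdot 4 = 4 b^{2}$)
$\frac{1}{w{\left(-5,q{\left(3 \right)} \right)} 126 - 54} = \frac{1}{4 \left(-5\right)^{2} \cdot 126 - 54} = \frac{1}{4 \cdot 25 \cdot 126 - 54} = \frac{1}{100 \cdot 126 - 54} = \frac{1}{12600 - 54} = \frac{1}{12546}$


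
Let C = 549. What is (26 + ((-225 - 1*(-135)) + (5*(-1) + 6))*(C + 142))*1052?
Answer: -64669596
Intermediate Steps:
(26 + ((-225 - 1*(-135)) + (5*(-1) + 6))*(C + 142))*1052 = (26 + ((-225 - 1*(-135)) + (5*(-1) + 6))*(549 + 142))*1052 = (26 + ((-225 + 135) + (-5 + 6))*691)*1052 = (26 + (-90 + 1)*691)*1052 = (26 - 89*691)*1052 = (26 - 61499)*1052 = -61473*1052 = -64669596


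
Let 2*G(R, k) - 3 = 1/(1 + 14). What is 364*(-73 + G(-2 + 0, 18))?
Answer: -390208/15 ≈ -26014.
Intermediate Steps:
G(R, k) = 23/15 (G(R, k) = 3/2 + 1/(2*(1 + 14)) = 3/2 + (½)/15 = 3/2 + (½)*(1/15) = 3/2 + 1/30 = 23/15)
364*(-73 + G(-2 + 0, 18)) = 364*(-73 + 23/15) = 364*(-1072/15) = -390208/15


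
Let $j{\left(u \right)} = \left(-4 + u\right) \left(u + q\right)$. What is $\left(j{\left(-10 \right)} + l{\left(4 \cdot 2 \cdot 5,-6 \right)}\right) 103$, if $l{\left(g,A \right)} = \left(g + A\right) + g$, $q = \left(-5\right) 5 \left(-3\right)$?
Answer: $-86108$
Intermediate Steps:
$q = 75$ ($q = \left(-25\right) \left(-3\right) = 75$)
$l{\left(g,A \right)} = A + 2 g$ ($l{\left(g,A \right)} = \left(A + g\right) + g = A + 2 g$)
$j{\left(u \right)} = \left(-4 + u\right) \left(75 + u\right)$ ($j{\left(u \right)} = \left(-4 + u\right) \left(u + 75\right) = \left(-4 + u\right) \left(75 + u\right)$)
$\left(j{\left(-10 \right)} + l{\left(4 \cdot 2 \cdot 5,-6 \right)}\right) 103 = \left(\left(-300 + \left(-10\right)^{2} + 71 \left(-10\right)\right) - \left(6 - 2 \cdot 4 \cdot 2 \cdot 5\right)\right) 103 = \left(\left(-300 + 100 - 710\right) - \left(6 - 2 \cdot 8 \cdot 5\right)\right) 103 = \left(-910 + \left(-6 + 2 \cdot 40\right)\right) 103 = \left(-910 + \left(-6 + 80\right)\right) 103 = \left(-910 + 74\right) 103 = \left(-836\right) 103 = -86108$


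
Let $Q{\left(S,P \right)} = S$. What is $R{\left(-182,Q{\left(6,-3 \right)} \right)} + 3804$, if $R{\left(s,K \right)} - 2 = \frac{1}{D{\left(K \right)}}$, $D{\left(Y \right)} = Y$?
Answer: $\frac{22837}{6} \approx 3806.2$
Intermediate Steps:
$R{\left(s,K \right)} = 2 + \frac{1}{K}$
$R{\left(-182,Q{\left(6,-3 \right)} \right)} + 3804 = \left(2 + \frac{1}{6}\right) + 3804 = \frac{13}{6} + 3804 = \frac{22837}{6}$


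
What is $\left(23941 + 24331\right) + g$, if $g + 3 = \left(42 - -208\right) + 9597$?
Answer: $58116$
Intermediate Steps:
$g = 9844$ ($g = -3 + \left(\left(42 - -208\right) + 9597\right) = -3 + \left(\left(42 + 208\right) + 9597\right) = -3 + \left(250 + 9597\right) = -3 + 9847 = 9844$)
$\left(23941 + 24331\right) + g = \left(23941 + 24331\right) + 9844 = 48272 + 9844 = 58116$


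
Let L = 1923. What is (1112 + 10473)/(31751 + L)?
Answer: 11585/33674 ≈ 0.34403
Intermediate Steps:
(1112 + 10473)/(31751 + L) = (1112 + 10473)/(31751 + 1923) = 11585/33674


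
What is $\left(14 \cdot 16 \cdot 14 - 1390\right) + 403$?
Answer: $2149$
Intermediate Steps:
$\left(14 \cdot 16 \cdot 14 - 1390\right) + 403 = \left(224 \cdot 14 - 1390\right) + 403 = \left(3136 - 1390\right) + 403 = 1746 + 403 = 2149$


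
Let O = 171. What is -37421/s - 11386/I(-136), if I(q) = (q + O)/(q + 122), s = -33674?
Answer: 767011433/168370 ≈ 4555.5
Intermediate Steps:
I(q) = (171 + q)/(122 + q) (I(q) = (q + 171)/(q + 122) = (171 + q)/(122 + q))
-37421/s - 11386/I(-136) = -37421/(-33674) - 11386*(122 - 136)/(171 - 136) = -37421*(-1/33674) - 11386/(35/(-14)) = 37421/33674 - 11386/((-1/14*35)) = 37421/33674 - 11386/(-5/2) = 37421/33674 - 11386*(-⅖) = 37421/33674 + 22772/5 = 767011433/168370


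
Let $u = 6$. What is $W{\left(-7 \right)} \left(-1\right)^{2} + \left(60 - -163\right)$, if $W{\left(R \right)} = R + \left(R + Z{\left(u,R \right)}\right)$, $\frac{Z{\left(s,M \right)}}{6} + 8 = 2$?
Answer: $173$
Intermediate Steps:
$Z{\left(s,M \right)} = -36$ ($Z{\left(s,M \right)} = -48 + 6 \cdot 2 = -48 + 12 = -36$)
$W{\left(R \right)} = -36 + 2 R$ ($W{\left(R \right)} = R + \left(R - 36\right) = R + \left(-36 + R\right) = -36 + 2 R$)
$W{\left(-7 \right)} \left(-1\right)^{2} + \left(60 - -163\right) = \left(-36 + 2 \left(-7\right)\right) \left(-1\right)^{2} + \left(60 - -163\right) = \left(-36 - 14\right) 1 + \left(60 + 163\right) = \left(-50\right) 1 + 223 = -50 + 223 = 173$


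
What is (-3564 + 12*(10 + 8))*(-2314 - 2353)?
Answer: 15625116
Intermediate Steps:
(-3564 + 12*(10 + 8))*(-2314 - 2353) = (-3564 + 12*18)*(-4667) = (-3564 + 216)*(-4667) = -3348*(-4667) = 15625116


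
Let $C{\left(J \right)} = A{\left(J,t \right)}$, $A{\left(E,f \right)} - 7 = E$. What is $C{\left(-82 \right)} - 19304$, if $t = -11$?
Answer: $-19379$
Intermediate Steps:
$A{\left(E,f \right)} = 7 + E$
$C{\left(J \right)} = 7 + J$
$C{\left(-82 \right)} - 19304 = \left(7 - 82\right) - 19304 = -75 - 19304 = -19379$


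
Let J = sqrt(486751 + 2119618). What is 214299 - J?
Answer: 214299 - sqrt(2606369) ≈ 2.1268e+5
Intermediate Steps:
J = sqrt(2606369) ≈ 1614.4
214299 - J = 214299 - sqrt(2606369)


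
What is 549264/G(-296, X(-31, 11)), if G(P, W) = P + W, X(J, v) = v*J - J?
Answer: -91544/101 ≈ -906.38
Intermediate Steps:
X(J, v) = -J + J*v (X(J, v) = J*v - J = -J + J*v)
549264/G(-296, X(-31, 11)) = 549264/(-296 - 31*(-1 + 11)) = 549264/(-296 - 31*10) = 549264/(-296 - 310) = 549264/(-606) = 549264*(-1/606) = -91544/101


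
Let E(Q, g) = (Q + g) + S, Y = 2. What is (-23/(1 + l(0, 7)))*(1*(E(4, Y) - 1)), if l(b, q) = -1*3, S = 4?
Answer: 207/2 ≈ 103.50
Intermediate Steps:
E(Q, g) = 4 + Q + g (E(Q, g) = (Q + g) + 4 = 4 + Q + g)
l(b, q) = -3
(-23/(1 + l(0, 7)))*(1*(E(4, Y) - 1)) = (-23/(1 - 3))*(1*((4 + 4 + 2) - 1)) = (-23/(-2))*(1*(10 - 1)) = (-1/2*(-23))*(1*9) = (23/2)*9 = 207/2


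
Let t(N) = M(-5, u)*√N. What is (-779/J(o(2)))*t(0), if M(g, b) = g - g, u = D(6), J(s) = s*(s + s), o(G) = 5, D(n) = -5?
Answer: 0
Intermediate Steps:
J(s) = 2*s² (J(s) = s*(2*s) = 2*s²)
u = -5
M(g, b) = 0
t(N) = 0 (t(N) = 0*√N = 0)
(-779/J(o(2)))*t(0) = -779/(2*5²)*0 = -779/(2*25)*0 = -779/50*0 = 0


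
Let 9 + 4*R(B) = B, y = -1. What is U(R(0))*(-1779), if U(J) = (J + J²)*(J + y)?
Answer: 1040715/64 ≈ 16261.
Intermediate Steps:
R(B) = -9/4 + B/4
U(J) = (-1 + J)*(J + J²) (U(J) = (J + J²)*(J - 1) = (J + J²)*(-1 + J) = (-1 + J)*(J + J²))
U(R(0))*(-1779) = ((-9/4 + (¼)*0)³ - (-9/4 + (¼)*0))*(-1779) = ((-9/4 + 0)³ - (-9/4 + 0))*(-1779) = ((-9/4)³ - 1*(-9/4))*(-1779) = (-729/64 + 9/4)*(-1779) = -585/64*(-1779) = 1040715/64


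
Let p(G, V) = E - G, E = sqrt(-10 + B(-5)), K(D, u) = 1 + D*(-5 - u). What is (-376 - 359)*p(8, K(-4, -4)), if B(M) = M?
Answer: 5880 - 735*I*sqrt(15) ≈ 5880.0 - 2846.6*I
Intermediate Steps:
E = I*sqrt(15) (E = sqrt(-10 - 5) = sqrt(-15) = I*sqrt(15) ≈ 3.873*I)
p(G, V) = -G + I*sqrt(15) (p(G, V) = I*sqrt(15) - G = -G + I*sqrt(15))
(-376 - 359)*p(8, K(-4, -4)) = (-376 - 359)*(-1*8 + I*sqrt(15)) = -735*(-8 + I*sqrt(15)) = 5880 - 735*I*sqrt(15)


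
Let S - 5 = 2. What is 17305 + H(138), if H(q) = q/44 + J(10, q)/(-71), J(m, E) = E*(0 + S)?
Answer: 27014057/1562 ≈ 17295.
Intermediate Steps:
S = 7 (S = 5 + 2 = 7)
J(m, E) = 7*E (J(m, E) = E*(0 + 7) = E*7 = 7*E)
H(q) = -237*q/3124 (H(q) = q/44 + (7*q)/(-71) = q*(1/44) + (7*q)*(-1/71) = q/44 - 7*q/71 = -237*q/3124)
17305 + H(138) = 17305 - 237/3124*138 = 17305 - 16353/1562 = 27014057/1562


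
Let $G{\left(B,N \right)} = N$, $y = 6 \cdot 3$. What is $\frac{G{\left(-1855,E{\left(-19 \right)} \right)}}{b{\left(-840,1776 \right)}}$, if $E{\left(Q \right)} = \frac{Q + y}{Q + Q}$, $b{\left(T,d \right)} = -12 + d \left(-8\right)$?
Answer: $- \frac{1}{540360} \approx -1.8506 \cdot 10^{-6}$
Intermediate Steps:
$y = 18$
$b{\left(T,d \right)} = -12 - 8 d$
$E{\left(Q \right)} = \frac{18 + Q}{2 Q}$ ($E{\left(Q \right)} = \frac{Q + 18}{Q + Q} = \frac{18 + Q}{2 Q}$)
$\frac{G{\left(-1855,E{\left(-19 \right)} \right)}}{b{\left(-840,1776 \right)}} = \frac{\frac{1}{2} \frac{1}{-19} \left(18 - 19\right)}{-12 - 14208} = \frac{\frac{1}{2} \left(- \frac{1}{19}\right) \left(-1\right)}{-12 - 14208} = \frac{1}{38 \left(-14220\right)} = \frac{1}{38} \left(- \frac{1}{14220}\right) = - \frac{1}{540360}$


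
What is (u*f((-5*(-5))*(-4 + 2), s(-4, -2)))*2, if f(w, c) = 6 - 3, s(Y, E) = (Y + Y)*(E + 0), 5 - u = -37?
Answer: 252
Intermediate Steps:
u = 42 (u = 5 - 1*(-37) = 5 + 37 = 42)
s(Y, E) = 2*E*Y (s(Y, E) = (2*Y)*E = 2*E*Y)
f(w, c) = 3
(u*f((-5*(-5))*(-4 + 2), s(-4, -2)))*2 = (42*3)*2 = 126*2 = 252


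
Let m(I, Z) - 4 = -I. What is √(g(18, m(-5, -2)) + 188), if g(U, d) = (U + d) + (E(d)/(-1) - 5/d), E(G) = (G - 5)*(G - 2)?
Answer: √1678/3 ≈ 13.654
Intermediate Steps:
E(G) = (-5 + G)*(-2 + G)
m(I, Z) = 4 - I
g(U, d) = -10 + U - d² - 5/d + 8*d (g(U, d) = (U + d) + ((10 + d² - 7*d)/(-1) - 5/d) = (U + d) + ((10 + d² - 7*d)*(-1) - 5/d) = (U + d) + ((-10 - d² + 7*d) - 5/d) = (U + d) + (-10 - d² - 5/d + 7*d) = -10 + U - d² - 5/d + 8*d)
√(g(18, m(-5, -2)) + 188) = √((-10 + 18 - (4 - 1*(-5))² - 5/(4 - 1*(-5)) + 8*(4 - 1*(-5))) + 188) = √((-10 + 18 - (4 + 5)² - 5/(4 + 5) + 8*(4 + 5)) + 188) = √((-10 + 18 - 1*9² - 5/9 + 8*9) + 188) = √((-10 + 18 - 1*81 - 5*⅑ + 72) + 188) = √((-10 + 18 - 81 - 5/9 + 72) + 188) = √(-14/9 + 188) = √(1678/9) = √1678/3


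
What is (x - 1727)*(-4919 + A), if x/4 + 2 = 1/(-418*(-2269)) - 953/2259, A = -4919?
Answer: 18303135783662962/1071265239 ≈ 1.7086e+7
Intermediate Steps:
x = -10377847846/1071265239 (x = -8 + 4*(1/(-418*(-2269)) - 953/2259) = -8 + 4*(-1/418*(-1/2269) - 953*1/2259) = -8 + 4*(1/948442 - 953/2259) = -8 + 4*(-903862967/2142530478) = -8 - 1807725934/1071265239 = -10377847846/1071265239 ≈ -9.6875)
(x - 1727)*(-4919 + A) = (-10377847846/1071265239 - 1727)*(-4919 - 4919) = -1860452915599/1071265239*(-9838) = 18303135783662962/1071265239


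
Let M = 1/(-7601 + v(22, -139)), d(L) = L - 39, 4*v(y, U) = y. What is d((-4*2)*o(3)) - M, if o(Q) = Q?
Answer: -957031/15191 ≈ -63.000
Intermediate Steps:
v(y, U) = y/4
d(L) = -39 + L
M = -2/15191 (M = 1/(-7601 + (¼)*22) = 1/(-7601 + 11/2) = 1/(-15191/2) = -2/15191 ≈ -0.00013166)
d((-4*2)*o(3)) - M = (-39 - 4*2*3) - 1*(-2/15191) = (-39 - 8*3) + 2/15191 = (-39 - 24) + 2/15191 = -63 + 2/15191 = -957031/15191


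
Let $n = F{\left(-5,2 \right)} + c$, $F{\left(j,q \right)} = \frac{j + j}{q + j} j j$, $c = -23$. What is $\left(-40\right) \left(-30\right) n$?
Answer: $72400$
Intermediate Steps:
$F{\left(j,q \right)} = \frac{2 j^{3}}{j + q}$ ($F{\left(j,q \right)} = \frac{2 j}{j + q} j j = \frac{2 j^{2}}{j + q} j = \frac{2 j^{3}}{j + q}$)
$n = \frac{181}{3}$ ($n = \frac{2 \left(-5\right)^{3}}{-5 + 2} - 23 = 2 \left(-125\right) \frac{1}{-3} - 23 = 2 \left(-125\right) \left(- \frac{1}{3}\right) - 23 = \frac{250}{3} - 23 = \frac{181}{3} \approx 60.333$)
$\left(-40\right) \left(-30\right) n = \left(-40\right) \left(-30\right) \frac{181}{3} = 1200 \cdot \frac{181}{3} = 72400$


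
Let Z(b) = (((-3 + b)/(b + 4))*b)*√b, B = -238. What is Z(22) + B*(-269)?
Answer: 64022 + 209*√22/13 ≈ 64097.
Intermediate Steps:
Z(b) = b^(3/2)*(-3 + b)/(4 + b) (Z(b) = (((-3 + b)/(4 + b))*b)*√b = (b*(-3 + b)/(4 + b))*√b = b^(3/2)*(-3 + b)/(4 + b))
Z(22) + B*(-269) = 22^(3/2)*(-3 + 22)/(4 + 22) - 238*(-269) = (22*√22)*19/26 + 64022 = (22*√22)*(1/26)*19 + 64022 = 209*√22/13 + 64022 = 64022 + 209*√22/13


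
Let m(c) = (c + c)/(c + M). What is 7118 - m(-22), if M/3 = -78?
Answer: 455541/64 ≈ 7117.8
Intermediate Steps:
M = -234 (M = 3*(-78) = -234)
m(c) = 2*c/(-234 + c) (m(c) = (c + c)/(c - 234) = (2*c)/(-234 + c) = 2*c/(-234 + c))
7118 - m(-22) = 7118 - 2*(-22)/(-234 - 22) = 7118 - 2*(-22)/(-256) = 7118 - 2*(-22)*(-1)/256 = 7118 - 1*11/64 = 7118 - 11/64 = 455541/64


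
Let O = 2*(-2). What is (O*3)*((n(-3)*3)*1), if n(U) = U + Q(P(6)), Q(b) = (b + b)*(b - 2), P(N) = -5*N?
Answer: -69012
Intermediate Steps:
O = -4
Q(b) = 2*b*(-2 + b) (Q(b) = (2*b)*(-2 + b) = 2*b*(-2 + b))
n(U) = 1920 + U (n(U) = U + 2*(-5*6)*(-2 - 5*6) = U + 2*(-30)*(-2 - 30) = U + 2*(-30)*(-32) = U + 1920 = 1920 + U)
(O*3)*((n(-3)*3)*1) = (-4*3)*(((1920 - 3)*3)*1) = -12*1917*3 = -69012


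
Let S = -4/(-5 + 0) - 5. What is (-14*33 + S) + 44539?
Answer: 220364/5 ≈ 44073.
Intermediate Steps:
S = -21/5 (S = -4/(-5) - 5 = -⅕*(-4) - 5 = ⅘ - 5 = -21/5 ≈ -4.2000)
(-14*33 + S) + 44539 = (-14*33 - 21/5) + 44539 = (-462 - 21/5) + 44539 = -2331/5 + 44539 = 220364/5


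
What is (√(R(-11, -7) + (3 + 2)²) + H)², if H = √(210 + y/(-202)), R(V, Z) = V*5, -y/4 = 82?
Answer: 18344/101 + 4*I*√16190805/101 ≈ 181.62 + 159.36*I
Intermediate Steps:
y = -328 (y = -4*82 = -328)
R(V, Z) = 5*V
H = √2158774/101 (H = √(210 - 328/(-202)) = √(210 - 328*(-1/202)) = √(210 + 164/101) = √(21374/101) = √2158774/101 ≈ 14.547)
(√(R(-11, -7) + (3 + 2)²) + H)² = (√(5*(-11) + (3 + 2)²) + √2158774/101)² = (√(-55 + 5²) + √2158774/101)² = (√(-55 + 25) + √2158774/101)² = (√(-30) + √2158774/101)² = (I*√30 + √2158774/101)² = (√2158774/101 + I*√30)²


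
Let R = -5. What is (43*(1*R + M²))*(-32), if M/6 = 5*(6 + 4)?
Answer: -123833120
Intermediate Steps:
M = 300 (M = 6*(5*(6 + 4)) = 6*(5*10) = 6*50 = 300)
(43*(1*R + M²))*(-32) = (43*(1*(-5) + 300²))*(-32) = (43*(-5 + 90000))*(-32) = (43*89995)*(-32) = 3869785*(-32) = -123833120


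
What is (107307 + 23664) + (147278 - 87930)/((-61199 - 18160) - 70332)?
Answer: 19605120613/149691 ≈ 1.3097e+5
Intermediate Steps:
(107307 + 23664) + (147278 - 87930)/((-61199 - 18160) - 70332) = 130971 + 59348/(-79359 - 70332) = 130971 + 59348/(-149691) = 130971 + 59348*(-1/149691) = 130971 - 59348/149691 = 19605120613/149691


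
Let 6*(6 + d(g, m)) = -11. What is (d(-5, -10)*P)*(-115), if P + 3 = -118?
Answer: -654005/6 ≈ -1.0900e+5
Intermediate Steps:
P = -121 (P = -3 - 118 = -121)
d(g, m) = -47/6 (d(g, m) = -6 + (⅙)*(-11) = -6 - 11/6 = -47/6)
(d(-5, -10)*P)*(-115) = -47/6*(-121)*(-115) = (5687/6)*(-115) = -654005/6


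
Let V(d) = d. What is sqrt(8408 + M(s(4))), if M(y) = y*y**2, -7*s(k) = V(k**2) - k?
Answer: 2*sqrt(5043878)/49 ≈ 91.668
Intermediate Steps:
s(k) = -k**2/7 + k/7 (s(k) = -(k**2 - k)/7 = -k**2/7 + k/7)
M(y) = y**3
sqrt(8408 + M(s(4))) = sqrt(8408 + ((1/7)*4*(1 - 1*4))**3) = sqrt(8408 + ((1/7)*4*(1 - 4))**3) = sqrt(8408 + ((1/7)*4*(-3))**3) = sqrt(8408 + (-12/7)**3) = sqrt(8408 - 1728/343) = sqrt(2882216/343) = 2*sqrt(5043878)/49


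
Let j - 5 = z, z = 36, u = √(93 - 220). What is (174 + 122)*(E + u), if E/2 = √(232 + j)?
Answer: 592*√273 + 296*I*√127 ≈ 9781.4 + 3335.8*I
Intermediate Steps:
u = I*√127 (u = √(-127) = I*√127 ≈ 11.269*I)
j = 41 (j = 5 + 36 = 41)
E = 2*√273 (E = 2*√(232 + 41) = 2*√273 ≈ 33.045)
(174 + 122)*(E + u) = (174 + 122)*(2*√273 + I*√127) = 296*(2*√273 + I*√127) = 592*√273 + 296*I*√127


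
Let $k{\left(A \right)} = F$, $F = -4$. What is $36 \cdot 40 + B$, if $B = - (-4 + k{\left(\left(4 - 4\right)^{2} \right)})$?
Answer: $1448$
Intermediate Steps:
$k{\left(A \right)} = -4$
$B = 8$ ($B = - (-4 - 4) = \left(-1\right) \left(-8\right) = 8$)
$36 \cdot 40 + B = 36 \cdot 40 + 8 = 1440 + 8 = 1448$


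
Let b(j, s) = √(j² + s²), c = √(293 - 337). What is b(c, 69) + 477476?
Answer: 477476 + √4717 ≈ 4.7754e+5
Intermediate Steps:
c = 2*I*√11 (c = √(-44) = 2*I*√11 ≈ 6.6332*I)
b(c, 69) + 477476 = √((2*I*√11)² + 69²) + 477476 = √(-44 + 4761) + 477476 = √4717 + 477476 = 477476 + √4717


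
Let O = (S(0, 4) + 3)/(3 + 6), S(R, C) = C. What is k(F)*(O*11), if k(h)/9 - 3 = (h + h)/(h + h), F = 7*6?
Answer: 308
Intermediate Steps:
F = 42
O = 7/9 (O = (4 + 3)/(3 + 6) = 7/9 ≈ 0.77778)
k(h) = 36 (k(h) = 27 + 9*((h + h)/(h + h)) = 27 + 9*((2*h)/((2*h))) = 27 + 9*((2*h)*(1/(2*h))) = 27 + 9*1 = 27 + 9 = 36)
k(F)*(O*11) = 36*((7/9)*11) = 36*(77/9) = 308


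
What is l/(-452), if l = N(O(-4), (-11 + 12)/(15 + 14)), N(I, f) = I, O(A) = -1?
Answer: 1/452 ≈ 0.0022124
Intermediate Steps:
l = -1
l/(-452) = -1/(-452) = -1*(-1/452) = 1/452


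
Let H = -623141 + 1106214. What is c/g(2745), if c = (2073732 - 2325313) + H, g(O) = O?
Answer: 77164/915 ≈ 84.332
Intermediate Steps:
H = 483073
c = 231492 (c = (2073732 - 2325313) + 483073 = -251581 + 483073 = 231492)
c/g(2745) = 231492/2745 = 231492*(1/2745) = 77164/915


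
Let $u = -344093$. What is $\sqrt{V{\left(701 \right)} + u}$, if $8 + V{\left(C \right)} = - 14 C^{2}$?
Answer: $3 i \sqrt{802635} \approx 2687.7 i$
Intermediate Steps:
$V{\left(C \right)} = -8 - 14 C^{2}$
$\sqrt{V{\left(701 \right)} + u} = \sqrt{\left(-8 - 14 \cdot 701^{2}\right) - 344093} = \sqrt{\left(-8 - 6879614\right) - 344093} = \sqrt{-6879622 - 344093} = \sqrt{-7223715} = 3 i \sqrt{802635}$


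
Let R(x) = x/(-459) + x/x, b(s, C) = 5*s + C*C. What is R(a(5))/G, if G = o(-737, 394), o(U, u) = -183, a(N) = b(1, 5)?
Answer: -143/27999 ≈ -0.0051073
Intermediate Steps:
b(s, C) = C**2 + 5*s (b(s, C) = 5*s + C**2 = C**2 + 5*s)
a(N) = 30 (a(N) = 5**2 + 5*1 = 25 + 5 = 30)
G = -183
R(x) = 1 - x/459 (R(x) = x*(-1/459) + 1 = -x/459 + 1 = 1 - x/459)
R(a(5))/G = (1 - 1/459*30)/(-183) = (1 - 10/153)*(-1/183) = (143/153)*(-1/183) = -143/27999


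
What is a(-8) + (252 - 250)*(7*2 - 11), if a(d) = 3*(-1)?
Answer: 3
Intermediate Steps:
a(d) = -3
a(-8) + (252 - 250)*(7*2 - 11) = -3 + (252 - 250)*(7*2 - 11) = -3 + 2*(14 - 11) = -3 + 2*3 = -3 + 6 = 3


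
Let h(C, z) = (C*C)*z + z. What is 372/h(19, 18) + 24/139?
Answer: 17341/75477 ≈ 0.22975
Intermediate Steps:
h(C, z) = z + z*C² (h(C, z) = C²*z + z = z*C² + z = z + z*C²)
372/h(19, 18) + 24/139 = 372/((18*(1 + 19²))) + 24/139 = 372/((18*(1 + 361))) + 24*(1/139) = 372/((18*362)) + 24/139 = 372/6516 + 24/139 = 372*(1/6516) + 24/139 = 31/543 + 24/139 = 17341/75477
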